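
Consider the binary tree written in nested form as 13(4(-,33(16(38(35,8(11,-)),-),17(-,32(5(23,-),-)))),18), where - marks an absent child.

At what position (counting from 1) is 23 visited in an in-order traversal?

In-order visits the left subtree, then the node, then the right subtree.
At 13: go left to 4.
  At 4: no left child.
  Visit 4.
  At 4: go right to 33.
    At 33: go left to 16.
      At 16: go left to 38.
        At 38: go left to 35.
          35 is a leaf — visit 35.
        Visit 38.
        At 38: go right to 8.
          At 8: go left to 11.
            11 is a leaf — visit 11.
          Visit 8.
          At 8: no right child.
      Visit 16.
      At 16: no right child.
    Visit 33.
    At 33: go right to 17.
      At 17: no left child.
      Visit 17.
      At 17: go right to 32.
        At 32: go left to 5.
          At 5: go left to 23.
            23 is a leaf — visit 23.
          Visit 5.
          At 5: no right child.
        Visit 32.
        At 32: no right child.
Visit 13.
At 13: go right to 18.
  18 is a leaf — visit 18.
Full in-order sequence: 4, 35, 38, 11, 8, 16, 33, 17, 23, 5, 32, 13, 18.

9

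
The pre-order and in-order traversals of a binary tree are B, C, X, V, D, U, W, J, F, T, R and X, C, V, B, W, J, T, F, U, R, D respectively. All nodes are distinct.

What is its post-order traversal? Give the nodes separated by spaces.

X V C T F J W R U D B

The first element of pre-order is the root; it splits in-order into left and right subtrees.
Root B: left subtree has 3 nodes {X, C, V}, right has 7 {W, J, T, F, U, R, D}.
  Root C: left subtree has 1 node {X}, right has 1 {V}.
  Root D: left subtree has 6 nodes {W, J, T, F, U, R}, right has 0 { }.
    Root U: left subtree has 4 nodes {W, J, T, F}, right has 1 {R}.
      Root W: left subtree has 0 nodes { }, right has 3 {J, T, F}.
        Root J: left subtree has 0 nodes { }, right has 2 {T, F}.
          Root F: left subtree has 1 node {T}, right has 0 { }.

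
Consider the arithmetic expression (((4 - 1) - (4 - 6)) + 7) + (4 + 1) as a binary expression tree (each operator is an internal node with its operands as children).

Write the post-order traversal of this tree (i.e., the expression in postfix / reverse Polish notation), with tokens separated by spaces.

4 1 - 4 6 - - 7 + 4 1 + +

Post-order on an expression tree gives postfix notation: for each operator, emit left operand, right operand, then the operator.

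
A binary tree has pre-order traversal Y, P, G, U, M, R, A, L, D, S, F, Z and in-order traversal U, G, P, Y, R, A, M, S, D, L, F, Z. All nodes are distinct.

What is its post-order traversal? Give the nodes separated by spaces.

U G P A R S D Z F L M Y

The first element of pre-order is the root; it splits in-order into left and right subtrees.
Root Y: left subtree has 3 nodes {U, G, P}, right has 8 {R, A, M, S, D, L, F, Z}.
  Root P: left subtree has 2 nodes {U, G}, right has 0 { }.
    Root G: left subtree has 1 node {U}, right has 0 { }.
  Root M: left subtree has 2 nodes {R, A}, right has 5 {S, D, L, F, Z}.
    Root R: left subtree has 0 nodes { }, right has 1 {A}.
    Root L: left subtree has 2 nodes {S, D}, right has 2 {F, Z}.
      Root D: left subtree has 1 node {S}, right has 0 { }.
      Root F: left subtree has 0 nodes { }, right has 1 {Z}.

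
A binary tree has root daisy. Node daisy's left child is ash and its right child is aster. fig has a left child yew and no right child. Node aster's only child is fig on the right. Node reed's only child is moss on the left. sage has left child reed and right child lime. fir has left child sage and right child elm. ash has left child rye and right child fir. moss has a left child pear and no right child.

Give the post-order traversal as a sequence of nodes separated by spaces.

Post-order visits the left subtree, then the right subtree, then the node.
At daisy: go left to ash.
  At ash: go left to rye.
    rye is a leaf — visit rye.
  At ash: go right to fir.
    At fir: go left to sage.
      At sage: go left to reed.
        At reed: go left to moss.
          At moss: go left to pear.
            pear is a leaf — visit pear.
          At moss: no right child.
          Visit moss.
        At reed: no right child.
        Visit reed.
      At sage: go right to lime.
        lime is a leaf — visit lime.
      Visit sage.
    At fir: go right to elm.
      elm is a leaf — visit elm.
    Visit fir.
  Visit ash.
At daisy: go right to aster.
  At aster: no left child.
  At aster: go right to fig.
    At fig: go left to yew.
      yew is a leaf — visit yew.
    At fig: no right child.
    Visit fig.
  Visit aster.
Visit daisy.

rye pear moss reed lime sage elm fir ash yew fig aster daisy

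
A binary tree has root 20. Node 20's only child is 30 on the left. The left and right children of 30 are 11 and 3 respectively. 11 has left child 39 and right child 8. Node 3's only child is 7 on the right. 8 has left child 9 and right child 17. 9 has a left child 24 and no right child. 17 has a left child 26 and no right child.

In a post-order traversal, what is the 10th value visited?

Post-order visits the left subtree, then the right subtree, then the node.
At 20: go left to 30.
  At 30: go left to 11.
    At 11: go left to 39.
      39 is a leaf — visit 39.
    At 11: go right to 8.
      At 8: go left to 9.
        At 9: go left to 24.
          24 is a leaf — visit 24.
        At 9: no right child.
        Visit 9.
      At 8: go right to 17.
        At 17: go left to 26.
          26 is a leaf — visit 26.
        At 17: no right child.
        Visit 17.
      Visit 8.
    Visit 11.
  At 30: go right to 3.
    At 3: no left child.
    At 3: go right to 7.
      7 is a leaf — visit 7.
    Visit 3.
  Visit 30.
At 20: no right child.
Visit 20.
Full post-order sequence: 39, 24, 9, 26, 17, 8, 11, 7, 3, 30, 20.

30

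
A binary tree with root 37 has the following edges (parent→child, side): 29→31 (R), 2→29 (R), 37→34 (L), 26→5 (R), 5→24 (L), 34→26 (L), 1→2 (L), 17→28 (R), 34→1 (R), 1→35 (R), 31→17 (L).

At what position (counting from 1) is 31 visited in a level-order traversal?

Level-order visits nodes level by level from the root, left to right within each level.
Level 0: 37
Level 1: 34
Level 2: 26, 1
Level 3: 5, 2, 35
Level 4: 24, 29
Level 5: 31
Level 6: 17
Level 7: 28
Full level-order sequence: 37, 34, 26, 1, 5, 2, 35, 24, 29, 31, 17, 28.

10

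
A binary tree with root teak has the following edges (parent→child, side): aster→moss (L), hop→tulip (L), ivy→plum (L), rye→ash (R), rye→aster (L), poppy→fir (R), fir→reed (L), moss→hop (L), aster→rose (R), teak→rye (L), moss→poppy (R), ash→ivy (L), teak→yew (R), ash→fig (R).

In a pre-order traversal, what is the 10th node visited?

Pre-order visits the node, then its left subtree, then its right subtree.
Visit teak.
At teak: go left to rye.
  Visit rye.
  At rye: go left to aster.
    Visit aster.
    At aster: go left to moss.
      Visit moss.
      At moss: go left to hop.
        Visit hop.
        At hop: go left to tulip.
          tulip is a leaf — visit tulip.
        At hop: no right child.
      At moss: go right to poppy.
        Visit poppy.
        At poppy: no left child.
        At poppy: go right to fir.
          Visit fir.
          At fir: go left to reed.
            reed is a leaf — visit reed.
          At fir: no right child.
    At aster: go right to rose.
      rose is a leaf — visit rose.
  At rye: go right to ash.
    Visit ash.
    At ash: go left to ivy.
      Visit ivy.
      At ivy: go left to plum.
        plum is a leaf — visit plum.
      At ivy: no right child.
    At ash: go right to fig.
      fig is a leaf — visit fig.
At teak: go right to yew.
  yew is a leaf — visit yew.
Full pre-order sequence: teak, rye, aster, moss, hop, tulip, poppy, fir, reed, rose, ash, ivy, plum, fig, yew.

rose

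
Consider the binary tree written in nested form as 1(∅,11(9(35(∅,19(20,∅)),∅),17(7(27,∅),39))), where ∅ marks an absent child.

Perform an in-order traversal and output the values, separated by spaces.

In-order visits the left subtree, then the node, then the right subtree.
At 1: no left child.
Visit 1.
At 1: go right to 11.
  At 11: go left to 9.
    At 9: go left to 35.
      At 35: no left child.
      Visit 35.
      At 35: go right to 19.
        At 19: go left to 20.
          20 is a leaf — visit 20.
        Visit 19.
        At 19: no right child.
    Visit 9.
    At 9: no right child.
  Visit 11.
  At 11: go right to 17.
    At 17: go left to 7.
      At 7: go left to 27.
        27 is a leaf — visit 27.
      Visit 7.
      At 7: no right child.
    Visit 17.
    At 17: go right to 39.
      39 is a leaf — visit 39.

1 35 20 19 9 11 27 7 17 39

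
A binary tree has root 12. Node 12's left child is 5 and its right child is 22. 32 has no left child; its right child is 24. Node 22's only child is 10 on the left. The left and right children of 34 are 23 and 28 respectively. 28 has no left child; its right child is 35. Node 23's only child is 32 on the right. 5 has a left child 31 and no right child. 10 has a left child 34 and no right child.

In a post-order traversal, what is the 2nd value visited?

Post-order visits the left subtree, then the right subtree, then the node.
At 12: go left to 5.
  At 5: go left to 31.
    31 is a leaf — visit 31.
  At 5: no right child.
  Visit 5.
At 12: go right to 22.
  At 22: go left to 10.
    At 10: go left to 34.
      At 34: go left to 23.
        At 23: no left child.
        At 23: go right to 32.
          At 32: no left child.
          At 32: go right to 24.
            24 is a leaf — visit 24.
          Visit 32.
        Visit 23.
      At 34: go right to 28.
        At 28: no left child.
        At 28: go right to 35.
          35 is a leaf — visit 35.
        Visit 28.
      Visit 34.
    At 10: no right child.
    Visit 10.
  At 22: no right child.
  Visit 22.
Visit 12.
Full post-order sequence: 31, 5, 24, 32, 23, 35, 28, 34, 10, 22, 12.

5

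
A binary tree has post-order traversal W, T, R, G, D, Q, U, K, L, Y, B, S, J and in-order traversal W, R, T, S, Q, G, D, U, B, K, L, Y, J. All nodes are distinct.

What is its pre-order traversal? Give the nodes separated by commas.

The last element of post-order is the root; it splits in-order into left and right subtrees.
Root J: left subtree has 12 nodes {W, R, T, S, Q, G, D, U, B, K, L, Y}, right has 0 { }.
  Root S: left subtree has 3 nodes {W, R, T}, right has 8 {Q, G, D, U, B, K, L, Y}.
    Root R: left subtree has 1 node {W}, right has 1 {T}.
    Root B: left subtree has 4 nodes {Q, G, D, U}, right has 3 {K, L, Y}.
      Root U: left subtree has 3 nodes {Q, G, D}, right has 0 { }.
        Root Q: left subtree has 0 nodes { }, right has 2 {G, D}.
          Root D: left subtree has 1 node {G}, right has 0 { }.
      Root Y: left subtree has 2 nodes {K, L}, right has 0 { }.
        Root L: left subtree has 1 node {K}, right has 0 { }.

J, S, R, W, T, B, U, Q, D, G, Y, L, K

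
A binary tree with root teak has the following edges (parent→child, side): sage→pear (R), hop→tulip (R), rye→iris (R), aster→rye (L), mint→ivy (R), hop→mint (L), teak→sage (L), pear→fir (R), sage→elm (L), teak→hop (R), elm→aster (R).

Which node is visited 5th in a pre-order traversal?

Pre-order visits the node, then its left subtree, then its right subtree.
Visit teak.
At teak: go left to sage.
  Visit sage.
  At sage: go left to elm.
    Visit elm.
    At elm: no left child.
    At elm: go right to aster.
      Visit aster.
      At aster: go left to rye.
        Visit rye.
        At rye: no left child.
        At rye: go right to iris.
          iris is a leaf — visit iris.
      At aster: no right child.
  At sage: go right to pear.
    Visit pear.
    At pear: no left child.
    At pear: go right to fir.
      fir is a leaf — visit fir.
At teak: go right to hop.
  Visit hop.
  At hop: go left to mint.
    Visit mint.
    At mint: no left child.
    At mint: go right to ivy.
      ivy is a leaf — visit ivy.
  At hop: go right to tulip.
    tulip is a leaf — visit tulip.
Full pre-order sequence: teak, sage, elm, aster, rye, iris, pear, fir, hop, mint, ivy, tulip.

rye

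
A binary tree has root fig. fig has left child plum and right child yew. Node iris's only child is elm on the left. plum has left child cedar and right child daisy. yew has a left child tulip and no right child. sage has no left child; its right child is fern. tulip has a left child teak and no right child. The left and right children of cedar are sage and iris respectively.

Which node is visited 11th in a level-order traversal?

elm

Level-order visits nodes level by level from the root, left to right within each level.
Level 0: fig
Level 1: plum, yew
Level 2: cedar, daisy, tulip
Level 3: sage, iris, teak
Level 4: fern, elm
Full level-order sequence: fig, plum, yew, cedar, daisy, tulip, sage, iris, teak, fern, elm.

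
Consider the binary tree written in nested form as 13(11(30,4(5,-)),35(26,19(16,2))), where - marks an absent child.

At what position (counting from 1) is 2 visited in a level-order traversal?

10

Level-order visits nodes level by level from the root, left to right within each level.
Level 0: 13
Level 1: 11, 35
Level 2: 30, 4, 26, 19
Level 3: 5, 16, 2
Full level-order sequence: 13, 11, 35, 30, 4, 26, 19, 5, 16, 2.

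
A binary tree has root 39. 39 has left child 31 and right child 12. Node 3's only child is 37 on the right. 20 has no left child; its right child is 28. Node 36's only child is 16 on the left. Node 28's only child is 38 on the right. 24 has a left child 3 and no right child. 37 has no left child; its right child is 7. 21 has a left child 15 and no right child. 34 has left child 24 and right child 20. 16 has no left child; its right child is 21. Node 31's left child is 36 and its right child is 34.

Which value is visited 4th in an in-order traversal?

In-order visits the left subtree, then the node, then the right subtree.
At 39: go left to 31.
  At 31: go left to 36.
    At 36: go left to 16.
      At 16: no left child.
      Visit 16.
      At 16: go right to 21.
        At 21: go left to 15.
          15 is a leaf — visit 15.
        Visit 21.
        At 21: no right child.
    Visit 36.
    At 36: no right child.
  Visit 31.
  At 31: go right to 34.
    At 34: go left to 24.
      At 24: go left to 3.
        At 3: no left child.
        Visit 3.
        At 3: go right to 37.
          At 37: no left child.
          Visit 37.
          At 37: go right to 7.
            7 is a leaf — visit 7.
      Visit 24.
      At 24: no right child.
    Visit 34.
    At 34: go right to 20.
      At 20: no left child.
      Visit 20.
      At 20: go right to 28.
        At 28: no left child.
        Visit 28.
        At 28: go right to 38.
          38 is a leaf — visit 38.
Visit 39.
At 39: go right to 12.
  12 is a leaf — visit 12.
Full in-order sequence: 16, 15, 21, 36, 31, 3, 37, 7, 24, 34, 20, 28, 38, 39, 12.

36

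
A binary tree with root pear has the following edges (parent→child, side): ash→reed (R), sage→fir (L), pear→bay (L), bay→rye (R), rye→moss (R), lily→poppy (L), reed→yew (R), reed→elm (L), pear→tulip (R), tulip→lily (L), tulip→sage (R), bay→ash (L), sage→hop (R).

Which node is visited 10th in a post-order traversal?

Post-order visits the left subtree, then the right subtree, then the node.
At pear: go left to bay.
  At bay: go left to ash.
    At ash: no left child.
    At ash: go right to reed.
      At reed: go left to elm.
        elm is a leaf — visit elm.
      At reed: go right to yew.
        yew is a leaf — visit yew.
      Visit reed.
    Visit ash.
  At bay: go right to rye.
    At rye: no left child.
    At rye: go right to moss.
      moss is a leaf — visit moss.
    Visit rye.
  Visit bay.
At pear: go right to tulip.
  At tulip: go left to lily.
    At lily: go left to poppy.
      poppy is a leaf — visit poppy.
    At lily: no right child.
    Visit lily.
  At tulip: go right to sage.
    At sage: go left to fir.
      fir is a leaf — visit fir.
    At sage: go right to hop.
      hop is a leaf — visit hop.
    Visit sage.
  Visit tulip.
Visit pear.
Full post-order sequence: elm, yew, reed, ash, moss, rye, bay, poppy, lily, fir, hop, sage, tulip, pear.

fir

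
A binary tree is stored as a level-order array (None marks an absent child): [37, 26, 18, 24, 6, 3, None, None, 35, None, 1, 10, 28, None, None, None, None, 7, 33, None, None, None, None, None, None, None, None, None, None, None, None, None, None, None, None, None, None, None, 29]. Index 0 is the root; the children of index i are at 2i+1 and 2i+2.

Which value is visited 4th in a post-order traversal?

35

Post-order visits the left subtree, then the right subtree, then the node.
At 37: go left to 26.
  At 26: go left to 24.
    At 24: no left child.
    At 24: go right to 35.
      At 35: go left to 7.
        7 is a leaf — visit 7.
      At 35: go right to 33.
        At 33: no left child.
        At 33: go right to 29.
          29 is a leaf — visit 29.
        Visit 33.
      Visit 35.
    Visit 24.
  At 26: go right to 6.
    At 6: no left child.
    At 6: go right to 1.
      1 is a leaf — visit 1.
    Visit 6.
  Visit 26.
At 37: go right to 18.
  At 18: go left to 3.
    At 3: go left to 10.
      10 is a leaf — visit 10.
    At 3: go right to 28.
      28 is a leaf — visit 28.
    Visit 3.
  At 18: no right child.
  Visit 18.
Visit 37.
Full post-order sequence: 7, 29, 33, 35, 24, 1, 6, 26, 10, 28, 3, 18, 37.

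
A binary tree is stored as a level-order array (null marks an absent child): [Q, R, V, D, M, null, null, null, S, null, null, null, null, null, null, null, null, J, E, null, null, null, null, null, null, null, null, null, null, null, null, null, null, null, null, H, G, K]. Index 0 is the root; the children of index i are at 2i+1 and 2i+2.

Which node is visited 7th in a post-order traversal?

Post-order visits the left subtree, then the right subtree, then the node.
At Q: go left to R.
  At R: go left to D.
    At D: no left child.
    At D: go right to S.
      At S: go left to J.
        At J: go left to H.
          H is a leaf — visit H.
        At J: go right to G.
          G is a leaf — visit G.
        Visit J.
      At S: go right to E.
        At E: go left to K.
          K is a leaf — visit K.
        At E: no right child.
        Visit E.
      Visit S.
    Visit D.
  At R: go right to M.
    M is a leaf — visit M.
  Visit R.
At Q: go right to V.
  V is a leaf — visit V.
Visit Q.
Full post-order sequence: H, G, J, K, E, S, D, M, R, V, Q.

D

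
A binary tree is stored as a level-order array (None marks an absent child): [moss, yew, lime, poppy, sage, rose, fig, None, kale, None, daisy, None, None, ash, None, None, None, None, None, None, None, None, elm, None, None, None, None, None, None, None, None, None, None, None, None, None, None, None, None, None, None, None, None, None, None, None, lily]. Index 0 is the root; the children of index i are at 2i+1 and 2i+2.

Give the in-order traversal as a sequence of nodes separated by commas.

poppy, kale, yew, sage, daisy, elm, lily, moss, rose, lime, ash, fig

In-order visits the left subtree, then the node, then the right subtree.
At moss: go left to yew.
  At yew: go left to poppy.
    At poppy: no left child.
    Visit poppy.
    At poppy: go right to kale.
      kale is a leaf — visit kale.
  Visit yew.
  At yew: go right to sage.
    At sage: no left child.
    Visit sage.
    At sage: go right to daisy.
      At daisy: no left child.
      Visit daisy.
      At daisy: go right to elm.
        At elm: no left child.
        Visit elm.
        At elm: go right to lily.
          lily is a leaf — visit lily.
Visit moss.
At moss: go right to lime.
  At lime: go left to rose.
    rose is a leaf — visit rose.
  Visit lime.
  At lime: go right to fig.
    At fig: go left to ash.
      ash is a leaf — visit ash.
    Visit fig.
    At fig: no right child.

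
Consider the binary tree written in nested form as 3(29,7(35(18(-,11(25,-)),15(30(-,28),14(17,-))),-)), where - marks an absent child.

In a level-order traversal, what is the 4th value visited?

35

Level-order visits nodes level by level from the root, left to right within each level.
Level 0: 3
Level 1: 29, 7
Level 2: 35
Level 3: 18, 15
Level 4: 11, 30, 14
Level 5: 25, 28, 17
Full level-order sequence: 3, 29, 7, 35, 18, 15, 11, 30, 14, 25, 28, 17.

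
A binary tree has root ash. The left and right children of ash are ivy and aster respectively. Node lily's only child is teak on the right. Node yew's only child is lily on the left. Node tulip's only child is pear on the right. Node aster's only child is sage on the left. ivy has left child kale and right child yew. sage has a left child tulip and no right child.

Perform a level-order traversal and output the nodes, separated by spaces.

ash ivy aster kale yew sage lily tulip teak pear

Level-order visits nodes level by level from the root, left to right within each level.
Level 0: ash
Level 1: ivy, aster
Level 2: kale, yew, sage
Level 3: lily, tulip
Level 4: teak, pear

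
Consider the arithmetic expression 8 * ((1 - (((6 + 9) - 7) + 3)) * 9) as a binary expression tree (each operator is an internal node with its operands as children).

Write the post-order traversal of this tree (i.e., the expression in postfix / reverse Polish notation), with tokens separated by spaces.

Post-order on an expression tree gives postfix notation: for each operator, emit left operand, right operand, then the operator.

8 1 6 9 + 7 - 3 + - 9 * *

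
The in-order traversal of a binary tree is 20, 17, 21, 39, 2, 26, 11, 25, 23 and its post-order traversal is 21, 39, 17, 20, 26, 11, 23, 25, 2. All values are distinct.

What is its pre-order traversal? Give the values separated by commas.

2, 20, 17, 39, 21, 25, 11, 26, 23

The last element of post-order is the root; it splits in-order into left and right subtrees.
Root 2: left subtree has 4 nodes {20, 17, 21, 39}, right has 4 {26, 11, 25, 23}.
  Root 20: left subtree has 0 nodes { }, right has 3 {17, 21, 39}.
    Root 17: left subtree has 0 nodes { }, right has 2 {21, 39}.
      Root 39: left subtree has 1 node {21}, right has 0 { }.
  Root 25: left subtree has 2 nodes {26, 11}, right has 1 {23}.
    Root 11: left subtree has 1 node {26}, right has 0 { }.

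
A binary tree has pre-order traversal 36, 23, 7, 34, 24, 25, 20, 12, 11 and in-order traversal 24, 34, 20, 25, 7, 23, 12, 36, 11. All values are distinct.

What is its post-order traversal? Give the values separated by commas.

The first element of pre-order is the root; it splits in-order into left and right subtrees.
Root 36: left subtree has 7 nodes {24, 34, 20, 25, 7, 23, 12}, right has 1 {11}.
  Root 23: left subtree has 5 nodes {24, 34, 20, 25, 7}, right has 1 {12}.
    Root 7: left subtree has 4 nodes {24, 34, 20, 25}, right has 0 { }.
      Root 34: left subtree has 1 node {24}, right has 2 {20, 25}.
        Root 25: left subtree has 1 node {20}, right has 0 { }.

24, 20, 25, 34, 7, 12, 23, 11, 36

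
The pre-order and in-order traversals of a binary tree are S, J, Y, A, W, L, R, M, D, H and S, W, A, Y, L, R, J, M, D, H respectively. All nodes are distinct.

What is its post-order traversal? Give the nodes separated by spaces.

The first element of pre-order is the root; it splits in-order into left and right subtrees.
Root S: left subtree has 0 nodes { }, right has 9 {W, A, Y, L, R, J, M, D, H}.
  Root J: left subtree has 5 nodes {W, A, Y, L, R}, right has 3 {M, D, H}.
    Root Y: left subtree has 2 nodes {W, A}, right has 2 {L, R}.
      Root A: left subtree has 1 node {W}, right has 0 { }.
      Root L: left subtree has 0 nodes { }, right has 1 {R}.
    Root M: left subtree has 0 nodes { }, right has 2 {D, H}.
      Root D: left subtree has 0 nodes { }, right has 1 {H}.

W A R L Y H D M J S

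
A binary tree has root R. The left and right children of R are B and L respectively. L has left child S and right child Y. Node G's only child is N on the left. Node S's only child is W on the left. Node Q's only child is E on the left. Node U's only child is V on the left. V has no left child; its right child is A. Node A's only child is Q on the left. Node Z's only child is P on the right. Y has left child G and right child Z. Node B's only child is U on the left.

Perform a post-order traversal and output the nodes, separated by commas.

Post-order visits the left subtree, then the right subtree, then the node.
At R: go left to B.
  At B: go left to U.
    At U: go left to V.
      At V: no left child.
      At V: go right to A.
        At A: go left to Q.
          At Q: go left to E.
            E is a leaf — visit E.
          At Q: no right child.
          Visit Q.
        At A: no right child.
        Visit A.
      Visit V.
    At U: no right child.
    Visit U.
  At B: no right child.
  Visit B.
At R: go right to L.
  At L: go left to S.
    At S: go left to W.
      W is a leaf — visit W.
    At S: no right child.
    Visit S.
  At L: go right to Y.
    At Y: go left to G.
      At G: go left to N.
        N is a leaf — visit N.
      At G: no right child.
      Visit G.
    At Y: go right to Z.
      At Z: no left child.
      At Z: go right to P.
        P is a leaf — visit P.
      Visit Z.
    Visit Y.
  Visit L.
Visit R.

E, Q, A, V, U, B, W, S, N, G, P, Z, Y, L, R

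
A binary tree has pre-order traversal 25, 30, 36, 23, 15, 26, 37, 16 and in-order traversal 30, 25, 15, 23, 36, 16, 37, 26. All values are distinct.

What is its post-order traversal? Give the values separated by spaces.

30 15 23 16 37 26 36 25

The first element of pre-order is the root; it splits in-order into left and right subtrees.
Root 25: left subtree has 1 node {30}, right has 6 {15, 23, 36, 16, 37, 26}.
  Root 36: left subtree has 2 nodes {15, 23}, right has 3 {16, 37, 26}.
    Root 23: left subtree has 1 node {15}, right has 0 { }.
    Root 26: left subtree has 2 nodes {16, 37}, right has 0 { }.
      Root 37: left subtree has 1 node {16}, right has 0 { }.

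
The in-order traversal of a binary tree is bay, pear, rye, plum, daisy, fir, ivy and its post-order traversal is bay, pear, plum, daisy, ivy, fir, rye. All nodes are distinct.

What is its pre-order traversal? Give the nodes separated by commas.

The last element of post-order is the root; it splits in-order into left and right subtrees.
Root rye: left subtree has 2 nodes {bay, pear}, right has 4 {plum, daisy, fir, ivy}.
  Root pear: left subtree has 1 node {bay}, right has 0 { }.
  Root fir: left subtree has 2 nodes {plum, daisy}, right has 1 {ivy}.
    Root daisy: left subtree has 1 node {plum}, right has 0 { }.

rye, pear, bay, fir, daisy, plum, ivy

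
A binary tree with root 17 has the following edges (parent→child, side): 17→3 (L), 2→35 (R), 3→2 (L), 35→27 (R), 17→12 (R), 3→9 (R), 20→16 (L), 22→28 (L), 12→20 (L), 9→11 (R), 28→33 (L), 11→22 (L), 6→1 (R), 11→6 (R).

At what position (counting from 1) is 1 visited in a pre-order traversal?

Pre-order visits the node, then its left subtree, then its right subtree.
Visit 17.
At 17: go left to 3.
  Visit 3.
  At 3: go left to 2.
    Visit 2.
    At 2: no left child.
    At 2: go right to 35.
      Visit 35.
      At 35: no left child.
      At 35: go right to 27.
        27 is a leaf — visit 27.
  At 3: go right to 9.
    Visit 9.
    At 9: no left child.
    At 9: go right to 11.
      Visit 11.
      At 11: go left to 22.
        Visit 22.
        At 22: go left to 28.
          Visit 28.
          At 28: go left to 33.
            33 is a leaf — visit 33.
          At 28: no right child.
        At 22: no right child.
      At 11: go right to 6.
        Visit 6.
        At 6: no left child.
        At 6: go right to 1.
          1 is a leaf — visit 1.
At 17: go right to 12.
  Visit 12.
  At 12: go left to 20.
    Visit 20.
    At 20: go left to 16.
      16 is a leaf — visit 16.
    At 20: no right child.
  At 12: no right child.
Full pre-order sequence: 17, 3, 2, 35, 27, 9, 11, 22, 28, 33, 6, 1, 12, 20, 16.

12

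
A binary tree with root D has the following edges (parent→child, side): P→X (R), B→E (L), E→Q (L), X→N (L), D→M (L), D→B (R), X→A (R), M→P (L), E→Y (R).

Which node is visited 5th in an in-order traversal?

In-order visits the left subtree, then the node, then the right subtree.
At D: go left to M.
  At M: go left to P.
    At P: no left child.
    Visit P.
    At P: go right to X.
      At X: go left to N.
        N is a leaf — visit N.
      Visit X.
      At X: go right to A.
        A is a leaf — visit A.
  Visit M.
  At M: no right child.
Visit D.
At D: go right to B.
  At B: go left to E.
    At E: go left to Q.
      Q is a leaf — visit Q.
    Visit E.
    At E: go right to Y.
      Y is a leaf — visit Y.
  Visit B.
  At B: no right child.
Full in-order sequence: P, N, X, A, M, D, Q, E, Y, B.

M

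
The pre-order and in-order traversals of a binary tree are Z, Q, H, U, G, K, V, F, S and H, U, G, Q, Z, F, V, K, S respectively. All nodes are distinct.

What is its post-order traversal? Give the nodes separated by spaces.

The first element of pre-order is the root; it splits in-order into left and right subtrees.
Root Z: left subtree has 4 nodes {H, U, G, Q}, right has 4 {F, V, K, S}.
  Root Q: left subtree has 3 nodes {H, U, G}, right has 0 { }.
    Root H: left subtree has 0 nodes { }, right has 2 {U, G}.
      Root U: left subtree has 0 nodes { }, right has 1 {G}.
  Root K: left subtree has 2 nodes {F, V}, right has 1 {S}.
    Root V: left subtree has 1 node {F}, right has 0 { }.

G U H Q F V S K Z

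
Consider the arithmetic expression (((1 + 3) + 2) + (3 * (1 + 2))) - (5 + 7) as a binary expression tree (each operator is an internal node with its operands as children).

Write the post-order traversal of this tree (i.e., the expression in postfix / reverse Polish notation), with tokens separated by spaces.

Post-order on an expression tree gives postfix notation: for each operator, emit left operand, right operand, then the operator.

1 3 + 2 + 3 1 2 + * + 5 7 + -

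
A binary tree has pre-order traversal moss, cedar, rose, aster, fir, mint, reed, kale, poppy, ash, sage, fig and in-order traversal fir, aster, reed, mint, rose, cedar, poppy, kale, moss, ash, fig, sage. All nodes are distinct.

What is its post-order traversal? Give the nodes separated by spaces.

fir reed mint aster rose poppy kale cedar fig sage ash moss

The first element of pre-order is the root; it splits in-order into left and right subtrees.
Root moss: left subtree has 8 nodes {fir, aster, reed, mint, rose, cedar, poppy, kale}, right has 3 {ash, fig, sage}.
  Root cedar: left subtree has 5 nodes {fir, aster, reed, mint, rose}, right has 2 {poppy, kale}.
    Root rose: left subtree has 4 nodes {fir, aster, reed, mint}, right has 0 { }.
      Root aster: left subtree has 1 node {fir}, right has 2 {reed, mint}.
        Root mint: left subtree has 1 node {reed}, right has 0 { }.
    Root kale: left subtree has 1 node {poppy}, right has 0 { }.
  Root ash: left subtree has 0 nodes { }, right has 2 {fig, sage}.
    Root sage: left subtree has 1 node {fig}, right has 0 { }.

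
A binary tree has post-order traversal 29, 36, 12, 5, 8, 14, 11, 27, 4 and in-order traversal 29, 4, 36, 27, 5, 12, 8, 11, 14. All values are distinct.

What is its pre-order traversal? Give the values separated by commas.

4, 29, 27, 36, 11, 8, 5, 12, 14

The last element of post-order is the root; it splits in-order into left and right subtrees.
Root 4: left subtree has 1 node {29}, right has 7 {36, 27, 5, 12, 8, 11, 14}.
  Root 27: left subtree has 1 node {36}, right has 5 {5, 12, 8, 11, 14}.
    Root 11: left subtree has 3 nodes {5, 12, 8}, right has 1 {14}.
      Root 8: left subtree has 2 nodes {5, 12}, right has 0 { }.
        Root 5: left subtree has 0 nodes { }, right has 1 {12}.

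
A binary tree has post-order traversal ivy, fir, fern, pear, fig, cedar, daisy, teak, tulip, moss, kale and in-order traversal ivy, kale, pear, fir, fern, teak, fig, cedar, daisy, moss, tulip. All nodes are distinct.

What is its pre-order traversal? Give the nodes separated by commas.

The last element of post-order is the root; it splits in-order into left and right subtrees.
Root kale: left subtree has 1 node {ivy}, right has 9 {pear, fir, fern, teak, fig, cedar, daisy, moss, tulip}.
  Root moss: left subtree has 7 nodes {pear, fir, fern, teak, fig, cedar, daisy}, right has 1 {tulip}.
    Root teak: left subtree has 3 nodes {pear, fir, fern}, right has 3 {fig, cedar, daisy}.
      Root pear: left subtree has 0 nodes { }, right has 2 {fir, fern}.
        Root fern: left subtree has 1 node {fir}, right has 0 { }.
      Root daisy: left subtree has 2 nodes {fig, cedar}, right has 0 { }.
        Root cedar: left subtree has 1 node {fig}, right has 0 { }.

kale, ivy, moss, teak, pear, fern, fir, daisy, cedar, fig, tulip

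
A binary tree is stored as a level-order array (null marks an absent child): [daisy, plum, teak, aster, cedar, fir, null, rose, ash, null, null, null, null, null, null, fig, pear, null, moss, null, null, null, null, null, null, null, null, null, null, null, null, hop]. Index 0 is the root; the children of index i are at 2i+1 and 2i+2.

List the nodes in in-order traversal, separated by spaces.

hop fig rose pear aster ash moss plum cedar daisy fir teak

In-order visits the left subtree, then the node, then the right subtree.
At daisy: go left to plum.
  At plum: go left to aster.
    At aster: go left to rose.
      At rose: go left to fig.
        At fig: go left to hop.
          hop is a leaf — visit hop.
        Visit fig.
        At fig: no right child.
      Visit rose.
      At rose: go right to pear.
        pear is a leaf — visit pear.
    Visit aster.
    At aster: go right to ash.
      At ash: no left child.
      Visit ash.
      At ash: go right to moss.
        moss is a leaf — visit moss.
  Visit plum.
  At plum: go right to cedar.
    cedar is a leaf — visit cedar.
Visit daisy.
At daisy: go right to teak.
  At teak: go left to fir.
    fir is a leaf — visit fir.
  Visit teak.
  At teak: no right child.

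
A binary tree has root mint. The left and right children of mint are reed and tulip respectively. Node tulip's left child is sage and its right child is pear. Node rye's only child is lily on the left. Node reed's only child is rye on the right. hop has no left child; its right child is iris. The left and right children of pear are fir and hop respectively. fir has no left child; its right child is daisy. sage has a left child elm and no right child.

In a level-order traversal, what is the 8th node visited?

Level-order visits nodes level by level from the root, left to right within each level.
Level 0: mint
Level 1: reed, tulip
Level 2: rye, sage, pear
Level 3: lily, elm, fir, hop
Level 4: daisy, iris
Full level-order sequence: mint, reed, tulip, rye, sage, pear, lily, elm, fir, hop, daisy, iris.

elm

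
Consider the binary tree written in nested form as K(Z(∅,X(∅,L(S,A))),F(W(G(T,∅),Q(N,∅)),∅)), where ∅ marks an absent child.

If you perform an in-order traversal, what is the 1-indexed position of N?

10

In-order visits the left subtree, then the node, then the right subtree.
At K: go left to Z.
  At Z: no left child.
  Visit Z.
  At Z: go right to X.
    At X: no left child.
    Visit X.
    At X: go right to L.
      At L: go left to S.
        S is a leaf — visit S.
      Visit L.
      At L: go right to A.
        A is a leaf — visit A.
Visit K.
At K: go right to F.
  At F: go left to W.
    At W: go left to G.
      At G: go left to T.
        T is a leaf — visit T.
      Visit G.
      At G: no right child.
    Visit W.
    At W: go right to Q.
      At Q: go left to N.
        N is a leaf — visit N.
      Visit Q.
      At Q: no right child.
  Visit F.
  At F: no right child.
Full in-order sequence: Z, X, S, L, A, K, T, G, W, N, Q, F.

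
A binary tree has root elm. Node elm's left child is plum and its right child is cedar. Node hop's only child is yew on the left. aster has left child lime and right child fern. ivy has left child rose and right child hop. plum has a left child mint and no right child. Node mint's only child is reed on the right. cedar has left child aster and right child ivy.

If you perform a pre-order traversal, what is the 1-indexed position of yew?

Pre-order visits the node, then its left subtree, then its right subtree.
Visit elm.
At elm: go left to plum.
  Visit plum.
  At plum: go left to mint.
    Visit mint.
    At mint: no left child.
    At mint: go right to reed.
      reed is a leaf — visit reed.
  At plum: no right child.
At elm: go right to cedar.
  Visit cedar.
  At cedar: go left to aster.
    Visit aster.
    At aster: go left to lime.
      lime is a leaf — visit lime.
    At aster: go right to fern.
      fern is a leaf — visit fern.
  At cedar: go right to ivy.
    Visit ivy.
    At ivy: go left to rose.
      rose is a leaf — visit rose.
    At ivy: go right to hop.
      Visit hop.
      At hop: go left to yew.
        yew is a leaf — visit yew.
      At hop: no right child.
Full pre-order sequence: elm, plum, mint, reed, cedar, aster, lime, fern, ivy, rose, hop, yew.

12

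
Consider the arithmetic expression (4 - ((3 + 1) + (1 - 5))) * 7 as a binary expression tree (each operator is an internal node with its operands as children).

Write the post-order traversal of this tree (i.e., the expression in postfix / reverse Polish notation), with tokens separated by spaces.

4 3 1 + 1 5 - + - 7 *

Post-order on an expression tree gives postfix notation: for each operator, emit left operand, right operand, then the operator.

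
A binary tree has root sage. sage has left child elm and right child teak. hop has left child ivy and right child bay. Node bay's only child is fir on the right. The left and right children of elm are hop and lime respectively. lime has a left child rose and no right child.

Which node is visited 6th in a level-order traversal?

ivy

Level-order visits nodes level by level from the root, left to right within each level.
Level 0: sage
Level 1: elm, teak
Level 2: hop, lime
Level 3: ivy, bay, rose
Level 4: fir
Full level-order sequence: sage, elm, teak, hop, lime, ivy, bay, rose, fir.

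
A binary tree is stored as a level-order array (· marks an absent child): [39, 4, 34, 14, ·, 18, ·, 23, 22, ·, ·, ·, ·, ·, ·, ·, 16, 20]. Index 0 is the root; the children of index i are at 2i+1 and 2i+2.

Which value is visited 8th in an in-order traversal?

In-order visits the left subtree, then the node, then the right subtree.
At 39: go left to 4.
  At 4: go left to 14.
    At 14: go left to 23.
      At 23: no left child.
      Visit 23.
      At 23: go right to 16.
        16 is a leaf — visit 16.
    Visit 14.
    At 14: go right to 22.
      At 22: go left to 20.
        20 is a leaf — visit 20.
      Visit 22.
      At 22: no right child.
  Visit 4.
  At 4: no right child.
Visit 39.
At 39: go right to 34.
  At 34: go left to 18.
    18 is a leaf — visit 18.
  Visit 34.
  At 34: no right child.
Full in-order sequence: 23, 16, 14, 20, 22, 4, 39, 18, 34.

18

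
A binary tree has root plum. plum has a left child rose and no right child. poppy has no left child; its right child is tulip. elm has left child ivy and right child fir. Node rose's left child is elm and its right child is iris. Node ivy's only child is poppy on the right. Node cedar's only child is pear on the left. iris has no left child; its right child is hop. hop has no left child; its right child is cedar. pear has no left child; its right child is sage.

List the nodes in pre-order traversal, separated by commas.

plum, rose, elm, ivy, poppy, tulip, fir, iris, hop, cedar, pear, sage

Pre-order visits the node, then its left subtree, then its right subtree.
Visit plum.
At plum: go left to rose.
  Visit rose.
  At rose: go left to elm.
    Visit elm.
    At elm: go left to ivy.
      Visit ivy.
      At ivy: no left child.
      At ivy: go right to poppy.
        Visit poppy.
        At poppy: no left child.
        At poppy: go right to tulip.
          tulip is a leaf — visit tulip.
    At elm: go right to fir.
      fir is a leaf — visit fir.
  At rose: go right to iris.
    Visit iris.
    At iris: no left child.
    At iris: go right to hop.
      Visit hop.
      At hop: no left child.
      At hop: go right to cedar.
        Visit cedar.
        At cedar: go left to pear.
          Visit pear.
          At pear: no left child.
          At pear: go right to sage.
            sage is a leaf — visit sage.
        At cedar: no right child.
At plum: no right child.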